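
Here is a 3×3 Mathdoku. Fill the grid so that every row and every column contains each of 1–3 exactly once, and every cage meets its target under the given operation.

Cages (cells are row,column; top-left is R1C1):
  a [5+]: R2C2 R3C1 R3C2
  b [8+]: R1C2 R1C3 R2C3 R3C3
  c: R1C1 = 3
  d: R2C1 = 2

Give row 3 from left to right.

C is a freebie, leaving R1C1 = 3.
Cage b needs sum 8, so R1C2 = 2.
3 is placed in row 1, so R1C3 = 1.
Cage d is given, which forces R2C1 = 2.
2 is placed in column 2, so R2C2 = 1.
Row 2 already has 2, which forces R2C3 = 3.
Column 1 already has 2, so R3C1 = 1.
Column 2 already has 1; hence R3C2 = 3.
3 is placed in column 3, which forces R3C3 = 2.
Completed grid: 3 2 1 / 2 1 3 / 1 3 2.

1 3 2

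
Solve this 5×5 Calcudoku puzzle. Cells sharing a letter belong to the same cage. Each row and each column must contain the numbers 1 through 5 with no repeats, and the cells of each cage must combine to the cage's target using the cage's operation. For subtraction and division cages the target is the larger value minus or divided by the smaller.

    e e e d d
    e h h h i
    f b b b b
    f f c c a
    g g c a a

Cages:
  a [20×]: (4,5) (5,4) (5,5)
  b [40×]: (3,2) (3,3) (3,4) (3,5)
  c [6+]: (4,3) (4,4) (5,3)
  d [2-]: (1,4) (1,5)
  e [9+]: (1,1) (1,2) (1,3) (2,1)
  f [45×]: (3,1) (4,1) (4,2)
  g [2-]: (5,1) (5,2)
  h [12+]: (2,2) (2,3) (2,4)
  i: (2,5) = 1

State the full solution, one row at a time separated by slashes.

1 4 2 5 3 / 2 5 4 3 1 / 3 1 5 4 2 / 5 3 1 2 4 / 4 2 3 1 5

Cage i is given, leaving (2,5) = 1.
The 3 cells of cage f must have product 45; hence (3,1) = 3.
The 3 cells of cage f must have product 45; hence (4,1) = 5.
The 3 cells of cage f must have product 45, which forces (4,2) = 3.
Column 1 now contains 3, leaving (2,1) = 2.
Column 1 already has 2, so (5,1) = 4.
Row 5 now contains 4; hence (5,2) = 2.
Row 5 already has 2, leaving (5,4) = 1.
Cage a has product 20, so (5,5) = 5.
4 is placed in column 1, so (1,1) = 1.
The 4 cells of cage e must have sum 9, so (1,2) = 4.
Cage e has sum 9; hence (1,3) = 2.
Row 1 already has 2, so (1,4) = 5.
Row 1 already has 2, so (1,5) = 3.
Column 2 already has 4, leaving (2,2) = 5.
5 is placed in column 2, leaving (3,2) = 1.
Cage c needs sum 6; hence (4,3) = 1.
Column 4 already has 1, leaving (4,4) = 2.
The 3 cells of cage a must have product 20; hence (4,5) = 4.
Row 5 now contains 1; hence (5,3) = 3.
3 is placed in column 3, so (2,3) = 4.
The 3 cells of cage h must have sum 12; hence (2,4) = 3.
Cage b has product 40, so (3,3) = 5.
2 is placed in column 4; hence (3,4) = 4.
Column 5 already has 4, which forces (3,5) = 2.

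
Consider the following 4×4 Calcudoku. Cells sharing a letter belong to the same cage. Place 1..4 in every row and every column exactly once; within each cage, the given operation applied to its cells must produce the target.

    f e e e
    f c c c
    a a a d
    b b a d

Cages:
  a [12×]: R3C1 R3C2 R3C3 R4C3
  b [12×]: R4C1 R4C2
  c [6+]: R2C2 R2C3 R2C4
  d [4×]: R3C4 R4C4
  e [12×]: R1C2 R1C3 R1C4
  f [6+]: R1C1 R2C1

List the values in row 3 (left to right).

1 2 3 4

In row 1, 2 can only go at R1C1, so R1C1 = 2.
Column 1 now contains 2, which forces R2C1 = 4.
Column 1 already has 4; hence R4C1 = 3.
3 is placed in row 4, which forces R4C2 = 4.
Row 4 now contains 4; hence R4C4 = 1.
3 is placed in column 1, so R3C1 = 1.
The 4 cells of cage a must have product 12; hence R3C2 = 2.
Cage a has product 12; hence R3C3 = 3.
Column 4 now contains 1, so R3C4 = 4.
Row 4 already has 1; hence R4C3 = 2.
The 3 cells of cage e must have product 12; hence R1C2 = 1.
Cage e has product 12, which forces R1C3 = 4.
Column 4 now contains 4, which forces R1C4 = 3.
The 3 cells of cage c must have sum 6, leaving R2C2 = 3.
2 is placed in column 3, which forces R2C3 = 1.
Cage c needs sum 6, so R2C4 = 2.
The full grid is 2 1 4 3 / 4 3 1 2 / 1 2 3 4 / 3 4 2 1.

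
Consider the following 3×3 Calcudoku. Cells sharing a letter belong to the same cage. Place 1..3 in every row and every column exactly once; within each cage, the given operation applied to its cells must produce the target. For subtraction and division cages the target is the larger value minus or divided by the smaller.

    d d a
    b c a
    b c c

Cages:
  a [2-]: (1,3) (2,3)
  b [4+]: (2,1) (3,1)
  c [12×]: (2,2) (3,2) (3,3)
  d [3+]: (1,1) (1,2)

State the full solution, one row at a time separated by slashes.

Cage c has product 12, so (2,2) = 2.
Cage c needs product 12, so (3,2) = 3.
Cage c has product 12, which forces (3,3) = 2.
The two cells of cage d must have sum 3, which forces (1,1) = 2.
2 is placed in column 2, leaving (1,2) = 1.
Row 1 already has 1, which forces (1,3) = 3.
The two cells of cage b must have sum 4, leaving (2,1) = 3.
Column 3 already has 3, leaving (2,3) = 1.
3 is placed in row 3; hence (3,1) = 1.

2 1 3 / 3 2 1 / 1 3 2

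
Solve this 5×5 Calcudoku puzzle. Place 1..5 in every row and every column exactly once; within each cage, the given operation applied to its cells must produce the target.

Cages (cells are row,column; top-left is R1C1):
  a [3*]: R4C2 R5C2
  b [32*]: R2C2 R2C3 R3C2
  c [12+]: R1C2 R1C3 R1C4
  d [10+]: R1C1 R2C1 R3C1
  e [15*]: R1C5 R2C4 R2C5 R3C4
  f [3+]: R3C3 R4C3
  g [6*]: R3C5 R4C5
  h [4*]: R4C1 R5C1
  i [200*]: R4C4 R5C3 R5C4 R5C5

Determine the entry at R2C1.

3

Cage b has product 32, leaving R2C2 = 2.
Cage b has product 32, which forces R2C3 = 4.
Cage b has product 32, leaving R3C2 = 4.
Cage i needs product 200, leaving R4C4 = 5.
The 3 cells of cage c must have sum 12; hence R1C4 = 4.
Column 4 now contains 4, which forces R5C4 = 2.
2 is placed in row 5, so R5C3 = 5.
Cage i has product 200, so R5C5 = 4.
Cage c has sum 12, which forces R1C2 = 5.
Column 3 already has 5, so R1C3 = 3.
Row 1 now contains 5, which forces R1C5 = 1.
Column 5 already has 1, so R2C5 = 5.
Cage h needs two cells with product 4, so R4C1 = 4.
Row 5 now contains 4, leaving R5C1 = 1.
1 is placed in row 5, so R5C2 = 3.
Row 1 now contains 3; hence R1C1 = 2.
Row 2 already has 5, leaving R2C1 = 3.
Row 2 already has 3, leaving R2C4 = 1.
Cage d has sum 10, so R3C1 = 5.
1 is placed in column 4, which forces R3C4 = 3.
Row 3 now contains 3, so R3C5 = 2.
3 is placed in column 2, which forces R4C2 = 1.
Row 4 already has 1, leaving R4C3 = 2.
Column 5 now contains 2, which forces R4C5 = 3.
Row 3 already has 2, so R3C3 = 1.
The full grid is 2 5 3 4 1 / 3 2 4 1 5 / 5 4 1 3 2 / 4 1 2 5 3 / 1 3 5 2 4.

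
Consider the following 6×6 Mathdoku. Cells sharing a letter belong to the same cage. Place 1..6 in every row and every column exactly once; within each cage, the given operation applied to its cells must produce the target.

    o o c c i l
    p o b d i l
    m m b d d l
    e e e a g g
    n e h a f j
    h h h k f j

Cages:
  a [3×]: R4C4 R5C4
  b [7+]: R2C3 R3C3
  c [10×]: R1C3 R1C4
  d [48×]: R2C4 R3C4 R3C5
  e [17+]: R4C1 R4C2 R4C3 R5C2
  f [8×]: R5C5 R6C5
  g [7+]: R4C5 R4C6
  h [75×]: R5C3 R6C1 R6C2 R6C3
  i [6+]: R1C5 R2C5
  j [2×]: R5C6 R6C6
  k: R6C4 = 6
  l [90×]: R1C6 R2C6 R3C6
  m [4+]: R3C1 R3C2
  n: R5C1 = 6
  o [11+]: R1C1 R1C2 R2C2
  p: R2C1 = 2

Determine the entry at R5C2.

4

P is a freebie, leaving R2C1 = 2.
Cage n is given, which forces R5C1 = 6.
The 4 cells of cage h must have product 75, so R5C3 = 5.
K is a freebie, which forces R6C4 = 6.
Column 3 now contains 5, so R1C3 = 2.
Cage c's pair has product 10; hence R1C4 = 5.
Row 1 now contains 5, which forces R1C5 = 1.
Column 4 now contains 6; hence R2C4 = 4.
Row 2 now contains 4, leaving R2C5 = 5.
The 3 cells of cage o must have sum 11, leaving R1C1 = 4.
Cage o needs sum 11, which forces R1C2 = 6.
6 is placed in row 1, which forces R1C6 = 3.
Cage o has sum 11, leaving R2C2 = 1.
3 is placed in column 6, which forces R2C6 = 6.
Column 2 already has 1; hence R3C2 = 3.
Row 3 already has 3, leaving R3C4 = 2.
Cage l needs product 90; hence R3C6 = 5.
Column 2 already has 3, which forces R6C2 = 5.
6 is placed in row 2, so R2C3 = 3.
Row 3 already has 3, so R3C1 = 1.
Cage b's pair has sum 7, leaving R3C3 = 4.
Cage d has product 48, leaving R3C5 = 6.
Cage e needs sum 17, leaving R4C1 = 5.
Cage e needs sum 17, which forces R4C3 = 6.
6 is placed in column 5, so R4C5 = 3.
Column 1 already has 1; hence R6C1 = 3.
3 is placed in column 3, so R6C3 = 1.
1 is placed in row 6; hence R6C6 = 2.
Row 4 now contains 3; hence R4C4 = 1.
Cage g needs two cells with sum 7, leaving R4C6 = 4.
Cage a's pair has product 3; hence R5C4 = 3.
The two cells of cage f must have product 8, so R5C5 = 2.
Column 6 already has 2, so R5C6 = 1.
Row 6 now contains 2; hence R6C5 = 4.
Row 4 now contains 4, which forces R4C2 = 2.
Row 5 now contains 2; hence R5C2 = 4.
Completed grid: 4 6 2 5 1 3 / 2 1 3 4 5 6 / 1 3 4 2 6 5 / 5 2 6 1 3 4 / 6 4 5 3 2 1 / 3 5 1 6 4 2.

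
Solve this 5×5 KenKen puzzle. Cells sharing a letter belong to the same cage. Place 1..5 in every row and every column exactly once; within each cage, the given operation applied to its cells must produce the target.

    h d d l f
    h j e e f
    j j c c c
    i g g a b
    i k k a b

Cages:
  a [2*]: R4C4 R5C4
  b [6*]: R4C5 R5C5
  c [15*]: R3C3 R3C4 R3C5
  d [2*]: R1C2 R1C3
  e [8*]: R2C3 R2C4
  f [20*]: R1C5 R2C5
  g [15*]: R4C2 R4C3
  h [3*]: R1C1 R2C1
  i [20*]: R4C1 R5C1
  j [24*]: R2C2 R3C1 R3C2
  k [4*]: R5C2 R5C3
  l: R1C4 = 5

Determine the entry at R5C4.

L is a freebie; hence R1C4 = 5.
5 is placed in row 1, which forces R1C5 = 4.
Column 5 already has 4, leaving R2C5 = 5.
Cage c has product 15; hence R3C3 = 5.
5 is placed in column 3; hence R4C3 = 3.
Row 4 already has 3, which forces R4C5 = 2.
Column 5 now contains 2, which forces R5C5 = 3.
Cage c has product 15; hence R3C4 = 3.
3 is placed in column 5, leaving R3C5 = 1.
Row 4 already has 3, so R4C2 = 5.
Row 4 now contains 2, so R4C4 = 1.
Cage a's pair has product 2; hence R5C4 = 2.
The 3 cells of cage j must have product 24; hence R2C2 = 3.
Cage e's pair has product 8, so R2C3 = 2.
Column 4 now contains 2; hence R2C4 = 4.
Row 4 already has 5, which forces R4C1 = 4.
Cage i needs two cells with product 20, so R5C1 = 5.
Cage h's pair has product 3, so R1C1 = 3.
The two cells of cage d must have product 2, leaving R1C2 = 2.
Column 3 already has 2, leaving R1C3 = 1.
3 is placed in row 2, leaving R2C1 = 1.
4 is placed in column 1, so R3C1 = 2.
The 3 cells of cage j must have product 24, which forces R3C2 = 4.
Column 2 now contains 4, so R5C2 = 1.
Column 3 already has 1; hence R5C3 = 4.
Filled in: 3 2 1 5 4 / 1 3 2 4 5 / 2 4 5 3 1 / 4 5 3 1 2 / 5 1 4 2 3.

2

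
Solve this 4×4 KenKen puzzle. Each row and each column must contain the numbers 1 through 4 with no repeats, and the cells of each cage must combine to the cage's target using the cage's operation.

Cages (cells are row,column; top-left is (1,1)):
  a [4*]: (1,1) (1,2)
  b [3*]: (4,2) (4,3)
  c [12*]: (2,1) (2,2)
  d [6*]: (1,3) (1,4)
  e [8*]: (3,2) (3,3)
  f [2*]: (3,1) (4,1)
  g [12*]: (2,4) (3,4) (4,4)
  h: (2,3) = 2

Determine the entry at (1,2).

Cage h is given, so (2,3) = 2.
Column 3 already has 2, which forces (3,3) = 4.
Column 3 already has 2, leaving (1,3) = 3.
Cage d needs two cells with product 6; hence (1,4) = 2.
Row 3 already has 4; hence (3,2) = 2.
Column 3 already has 3, so (4,3) = 1.
2 is placed in row 3, which forces (3,1) = 1.
Row 3 now contains 1, so (3,4) = 3.
Row 4 now contains 1, which forces (4,1) = 2.
Row 4 now contains 1, leaving (4,2) = 3.
Column 4 already has 3; hence (4,4) = 4.
Column 1 now contains 1, leaving (1,1) = 4.
Cage a's pair has product 4, which forces (1,2) = 1.
Cage c needs two cells with product 12, which forces (2,1) = 3.
3 is placed in column 2, so (2,2) = 4.
Column 4 already has 4, so (2,4) = 1.
Filled in: 4 1 3 2 / 3 4 2 1 / 1 2 4 3 / 2 3 1 4.

1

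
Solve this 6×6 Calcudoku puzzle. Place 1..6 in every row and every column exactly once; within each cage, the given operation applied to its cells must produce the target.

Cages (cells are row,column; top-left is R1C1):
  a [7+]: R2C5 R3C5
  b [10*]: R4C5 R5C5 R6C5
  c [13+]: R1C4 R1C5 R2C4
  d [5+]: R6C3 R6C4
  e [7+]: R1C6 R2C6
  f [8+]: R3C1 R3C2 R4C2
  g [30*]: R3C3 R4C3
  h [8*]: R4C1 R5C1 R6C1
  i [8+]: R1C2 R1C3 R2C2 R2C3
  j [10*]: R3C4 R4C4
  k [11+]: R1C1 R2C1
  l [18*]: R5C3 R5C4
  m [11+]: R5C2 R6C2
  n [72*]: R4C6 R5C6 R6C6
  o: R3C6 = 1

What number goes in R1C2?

4

Cage o is a single given cell, leaving R3C6 = 1.
In column 1, 3 can only go at R3C1, so R3C1 = 3.
R5C3 and R5C4 in row 5 are {3, 6}; hence R5C2 = 5.
R5C3 and R5C4 in row 5 are {3, 6}; hence R5C6 = 4.
Cage m's pair has sum 11; hence R6C2 = 6.
6 is placed in row 6, which forces R6C6 = 3.
Column 6 already has 3, leaving R4C6 = 6.
The two cells of cage g must have product 30, so R3C3 = 6.
Row 4 already has 6, leaving R4C3 = 5.
Row 4 already has 5, so R4C4 = 2.
Row 4 now contains 2; hence R4C5 = 1.
6 is placed in column 3; hence R5C3 = 3.
Row 5 already has 3, which forces R5C4 = 6.
1 is placed in column 5, which forces R5C5 = 2.
2 is placed in column 5, which forces R6C5 = 5.
Column 5 already has 5, so R2C5 = 3.
Cage f needs sum 8, leaving R3C2 = 2.
2 is placed in column 4; hence R3C4 = 5.
Column 5 already has 5, leaving R3C5 = 4.
1 is placed in row 4; hence R4C1 = 4.
1 is placed in row 4; hence R4C2 = 3.
Row 5 now contains 2; hence R5C1 = 1.
Cage h needs product 8; hence R6C1 = 2.
The 3 cells of cage c must have sum 13, so R1C4 = 3.
4 is placed in column 5, leaving R1C5 = 6.
3 is placed in row 2; hence R2C4 = 4.
Column 4 already has 4, which forces R6C4 = 1.
6 is placed in row 1, which forces R1C1 = 5.
Cage i needs sum 8, leaving R1C2 = 4.
Cage i needs sum 8, leaving R1C3 = 1.
Row 1 already has 5, leaving R1C6 = 2.
The two cells of cage k must have sum 11, so R2C1 = 6.
4 is placed in row 2, so R2C2 = 1.
Cage i needs sum 8; hence R2C3 = 2.
Column 6 already has 2; hence R2C6 = 5.
Row 6 now contains 1, so R6C3 = 4.
Filled in: 5 4 1 3 6 2 / 6 1 2 4 3 5 / 3 2 6 5 4 1 / 4 3 5 2 1 6 / 1 5 3 6 2 4 / 2 6 4 1 5 3.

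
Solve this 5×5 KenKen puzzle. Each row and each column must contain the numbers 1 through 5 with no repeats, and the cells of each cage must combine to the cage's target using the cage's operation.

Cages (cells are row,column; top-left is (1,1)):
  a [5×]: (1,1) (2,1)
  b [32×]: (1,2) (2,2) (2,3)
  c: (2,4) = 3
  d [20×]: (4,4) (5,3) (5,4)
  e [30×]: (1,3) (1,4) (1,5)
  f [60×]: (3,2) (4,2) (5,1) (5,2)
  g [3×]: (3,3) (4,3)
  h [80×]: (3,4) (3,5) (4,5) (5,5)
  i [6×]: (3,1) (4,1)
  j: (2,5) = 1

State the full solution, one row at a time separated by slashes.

The 3 cells of cage b must have product 32, which forces (1,2) = 4.
Cage b has product 32, which forces (2,2) = 2.
Cage b needs product 32, which forces (2,3) = 4.
C is a freebie, which forces (2,4) = 3.
J is a freebie, which forces (2,5) = 1.
Cage a needs two cells with product 5, leaving (1,1) = 1.
Row 2 already has 1, which forces (2,1) = 5.
Cage h has product 80, so (3,4) = 2.
The 4 cells of cage f must have product 60, which forces (5,1) = 4.
Column 4 now contains 2, so (1,4) = 5.
Row 3 already has 2, which forces (3,1) = 3.
3 is placed in row 3, leaving (3,3) = 1.
The two cells of cage i must have product 6; hence (4,1) = 2.
1 is placed in column 3, which forces (4,3) = 3.
Cage d has product 20, so (4,4) = 4.
Row 4 now contains 4, which forces (4,5) = 5.
1 is placed in column 3, so (5,3) = 5.
5 is placed in column 4, leaving (5,4) = 1.
Column 5 now contains 5; hence (5,5) = 2.
3 is placed in column 3, so (1,3) = 2.
Column 5 now contains 2, leaving (1,5) = 3.
Row 3 already has 1, leaving (3,2) = 5.
Column 5 now contains 5, leaving (3,5) = 4.
Row 4 already has 5, so (4,2) = 1.
Row 5 already has 1, so (5,2) = 3.

1 4 2 5 3 / 5 2 4 3 1 / 3 5 1 2 4 / 2 1 3 4 5 / 4 3 5 1 2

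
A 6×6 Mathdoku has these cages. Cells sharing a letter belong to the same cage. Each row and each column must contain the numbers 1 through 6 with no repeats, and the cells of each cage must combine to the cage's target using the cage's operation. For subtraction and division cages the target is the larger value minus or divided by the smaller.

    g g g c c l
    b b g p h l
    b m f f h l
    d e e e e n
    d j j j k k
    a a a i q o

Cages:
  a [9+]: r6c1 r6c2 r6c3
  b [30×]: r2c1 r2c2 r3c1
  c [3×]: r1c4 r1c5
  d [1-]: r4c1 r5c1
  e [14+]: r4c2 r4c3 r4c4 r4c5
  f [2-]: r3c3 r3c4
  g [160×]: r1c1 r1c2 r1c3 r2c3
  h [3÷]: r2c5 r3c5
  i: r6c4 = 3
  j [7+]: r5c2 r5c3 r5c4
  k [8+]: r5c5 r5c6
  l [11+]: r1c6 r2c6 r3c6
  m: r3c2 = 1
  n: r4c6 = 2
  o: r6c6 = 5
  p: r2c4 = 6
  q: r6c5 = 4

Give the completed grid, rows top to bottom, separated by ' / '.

4 2 5 1 3 6 / 3 5 4 6 2 1 / 2 1 3 5 6 4 / 5 3 6 4 1 2 / 6 4 1 2 5 3 / 1 6 2 3 4 5

Cage g has product 160, so r2c3 = 4.
Cage p is a single given cell, leaving r2c4 = 6.
M is a freebie, which forces r3c2 = 1.
Cage n is given, which forces r4c6 = 2.
Cage i is given, which forces r6c4 = 3.
Q is a freebie, which forces r6c5 = 4.
Cage o is given, which forces r6c6 = 5.
Column 4 already has 3, which forces r1c4 = 1.
Cage c's pair has product 3, which forces r1c5 = 3.
Cage l needs sum 11, leaving r2c6 = 1.
Column 5 already has 3, so r3c5 = 6.
Row 3 already has 6, leaving r3c6 = 4.
Column 4 now contains 1, leaving r4c4 = 4.
6 is placed in column 5, leaving r4c5 = 1.
Column 4 now contains 4, leaving r5c4 = 2.
2 is placed in row 5, leaving r5c5 = 5.
Column 6 now contains 4, leaving r1c6 = 6.
Row 2 now contains 1; hence r2c5 = 2.
Cage f needs two cells with difference 2; hence r3c3 = 3.
4 is placed in row 3; hence r3c4 = 5.
Column 3 now contains 3, leaving r4c3 = 6.
2 is placed in row 5; hence r5c2 = 4.
2 is placed in row 5, which forces r5c3 = 1.
Cage k's pair has sum 8, so r5c6 = 3.
Column 3 already has 1, so r6c3 = 2.
Cage g needs product 160, which forces r1c1 = 4.
Cage g needs product 160, leaving r1c2 = 2.
Column 3 already has 2, which forces r1c3 = 5.
Row 3 now contains 5, so r3c1 = 2.
Cage d needs two cells with difference 1, which forces r4c1 = 5.
Row 4 now contains 6, so r4c2 = 3.
4 is placed in row 5; hence r5c1 = 6.
Cage a has sum 9, leaving r6c1 = 1.
Row 6 already has 2, leaving r6c2 = 6.
Column 1 now contains 5, so r2c1 = 3.
Column 2 already has 3; hence r2c2 = 5.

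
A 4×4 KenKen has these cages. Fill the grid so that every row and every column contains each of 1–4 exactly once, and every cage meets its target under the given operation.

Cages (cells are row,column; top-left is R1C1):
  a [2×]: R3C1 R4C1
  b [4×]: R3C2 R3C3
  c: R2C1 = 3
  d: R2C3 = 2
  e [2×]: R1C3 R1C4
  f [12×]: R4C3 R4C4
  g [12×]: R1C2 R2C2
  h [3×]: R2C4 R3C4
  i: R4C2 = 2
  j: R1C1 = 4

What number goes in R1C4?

J is a freebie, leaving R1C1 = 4.
Row 1 now contains 4, which forces R1C2 = 3.
Cage c is given, so R2C1 = 3.
Column 2 now contains 3; hence R2C2 = 4.
Cage d is a single given cell, which forces R2C3 = 2.
3 is placed in row 2, so R2C4 = 1.
4 is placed in column 2; hence R3C2 = 1.
Row 3 now contains 1, leaving R3C3 = 4.
Column 4 now contains 1, leaving R3C4 = 3.
Cage i is a single given cell, leaving R4C2 = 2.
Column 3 already has 4; hence R4C3 = 3.
Column 4 now contains 3, leaving R4C4 = 4.
2 is placed in column 3, leaving R1C3 = 1.
Column 4 now contains 1, so R1C4 = 2.
Row 3 now contains 1, leaving R3C1 = 2.
Row 4 already has 2, which forces R4C1 = 1.
Filled in: 4 3 1 2 / 3 4 2 1 / 2 1 4 3 / 1 2 3 4.

2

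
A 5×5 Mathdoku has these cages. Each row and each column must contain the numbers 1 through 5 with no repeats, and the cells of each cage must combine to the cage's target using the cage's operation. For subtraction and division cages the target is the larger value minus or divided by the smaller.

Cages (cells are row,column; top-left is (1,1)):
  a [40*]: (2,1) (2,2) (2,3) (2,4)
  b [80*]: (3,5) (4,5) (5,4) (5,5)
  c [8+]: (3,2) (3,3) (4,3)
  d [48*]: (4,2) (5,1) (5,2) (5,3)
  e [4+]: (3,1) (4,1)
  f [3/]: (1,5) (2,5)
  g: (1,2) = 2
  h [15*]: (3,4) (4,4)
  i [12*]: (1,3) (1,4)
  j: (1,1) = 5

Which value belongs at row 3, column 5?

4

Cage j is given, which forces (1,1) = 5.
G is a freebie, so (1,2) = 2.
Column 2 already has 2, leaving (4,2) = 4.
The only place for 1 in row 1 is (1,5).
1 is placed in column 5; hence (2,5) = 3.
Cage b has product 80; hence (5,4) = 2.
Row 5 needs a 5, and only (5,5) is open for it.
The 4 cells of cage b must have product 80; hence (3,5) = 4.
5 is placed in column 5, leaving (4,5) = 2.
Cage c needs sum 8, leaving (3,3) = 2.
Cage a has product 40, which forces (2,1) = 2.
Column 1 needs a 4, and only (5,1) is open for it.
Column 4 needs a 1, and only (2,4) is open for it.
1 is placed in row 2, which forces (2,2) = 5.
Cage a needs product 40, which forces (2,3) = 4.
Column 3 already has 4, so (1,3) = 3.
Cage i's pair has product 12, which forces (1,4) = 4.
Column 3 now contains 3, so (4,3) = 5.
Row 4 now contains 5; hence (4,4) = 3.
Column 3 now contains 3, which forces (5,3) = 1.
Cage e's pair has sum 4, which forces (3,1) = 3.
Cage c has sum 8, which forces (3,2) = 1.
Column 4 now contains 3, so (3,4) = 5.
Row 4 already has 3, which forces (4,1) = 1.
Row 5 now contains 1, leaving (5,2) = 3.
Filled in: 5 2 3 4 1 / 2 5 4 1 3 / 3 1 2 5 4 / 1 4 5 3 2 / 4 3 1 2 5.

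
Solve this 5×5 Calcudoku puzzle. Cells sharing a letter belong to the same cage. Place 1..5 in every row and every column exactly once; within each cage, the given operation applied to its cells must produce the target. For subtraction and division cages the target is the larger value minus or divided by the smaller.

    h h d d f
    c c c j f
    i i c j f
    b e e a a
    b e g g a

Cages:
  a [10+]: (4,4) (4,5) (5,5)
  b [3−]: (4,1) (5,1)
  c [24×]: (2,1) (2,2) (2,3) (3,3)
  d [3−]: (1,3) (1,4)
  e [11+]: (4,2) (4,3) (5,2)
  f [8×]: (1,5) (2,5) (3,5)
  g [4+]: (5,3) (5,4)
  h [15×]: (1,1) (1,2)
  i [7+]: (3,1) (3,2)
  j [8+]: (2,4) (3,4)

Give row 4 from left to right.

The only place for 5 in row 2 is (2,4).
5 is placed in column 4, which forces (3,4) = 3.
3 is placed in column 4; hence (5,4) = 1.
1 is placed in row 5; hence (5,3) = 3.
In column 5, 3 can only go at (4,5), so (4,5) = 3.
Cage a has sum 10; hence (4,4) = 2.
Cage a has sum 10, so (5,5) = 5.
The two cells of cage d must have difference 3, which forces (1,3) = 1.
2 is placed in column 4, which forces (1,4) = 4.
Row 1 already has 4, leaving (1,5) = 2.
The 3 cells of cage e must have sum 11, which forces (5,2) = 2.
The two cells of cage i must have sum 7, which forces (3,1) = 2.
2 is placed in column 2; hence (3,2) = 5.
Row 3 already has 2, so (3,3) = 4.
Row 3 already has 4, leaving (3,5) = 1.
The two cells of cage b must have difference 3, so (4,1) = 1.
Column 2 already has 5, which forces (4,2) = 4.
Column 3 now contains 4; hence (4,3) = 5.
2 is placed in row 5, which forces (5,1) = 4.
The two cells of cage h must have product 15, so (1,1) = 5.
Column 2 already has 5; hence (1,2) = 3.
1 is placed in column 1, which forces (2,1) = 3.
Cage c needs product 24; hence (2,2) = 1.
Column 3 now contains 4, which forces (2,3) = 2.
Column 5 already has 1, which forces (2,5) = 4.
Filled in: 5 3 1 4 2 / 3 1 2 5 4 / 2 5 4 3 1 / 1 4 5 2 3 / 4 2 3 1 5.

1 4 5 2 3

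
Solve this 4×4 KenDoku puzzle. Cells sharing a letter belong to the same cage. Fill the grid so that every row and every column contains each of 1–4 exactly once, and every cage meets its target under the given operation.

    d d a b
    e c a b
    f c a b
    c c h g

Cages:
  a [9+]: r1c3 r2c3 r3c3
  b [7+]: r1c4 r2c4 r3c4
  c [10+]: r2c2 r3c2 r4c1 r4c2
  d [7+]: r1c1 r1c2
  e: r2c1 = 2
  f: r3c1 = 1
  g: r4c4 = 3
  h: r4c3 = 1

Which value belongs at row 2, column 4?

Cage e is given, leaving r2c1 = 2.
Cage f is given, leaving r3c1 = 1.
H is a freebie, so r4c3 = 1.
Cage g is given; hence r4c4 = 3.
Cage c has sum 10, leaving r2c2 = 1.
1 is placed in row 2; hence r2c4 = 4.
Cage c needs sum 10, so r3c2 = 3.
4 is placed in column 4, which forces r3c4 = 2.
Row 4 already has 3, which forces r4c1 = 4.
Cage c has sum 10, which forces r4c2 = 2.
Column 1 already has 4; hence r1c1 = 3.
Column 2 already has 3, so r1c2 = 4.
The 3 cells of cage a must have sum 9, so r1c3 = 2.
Column 4 now contains 2, so r1c4 = 1.
Row 2 already has 4; hence r2c3 = 3.
Row 3 already has 2, which forces r3c3 = 4.
The full grid is 3 4 2 1 / 2 1 3 4 / 1 3 4 2 / 4 2 1 3.

4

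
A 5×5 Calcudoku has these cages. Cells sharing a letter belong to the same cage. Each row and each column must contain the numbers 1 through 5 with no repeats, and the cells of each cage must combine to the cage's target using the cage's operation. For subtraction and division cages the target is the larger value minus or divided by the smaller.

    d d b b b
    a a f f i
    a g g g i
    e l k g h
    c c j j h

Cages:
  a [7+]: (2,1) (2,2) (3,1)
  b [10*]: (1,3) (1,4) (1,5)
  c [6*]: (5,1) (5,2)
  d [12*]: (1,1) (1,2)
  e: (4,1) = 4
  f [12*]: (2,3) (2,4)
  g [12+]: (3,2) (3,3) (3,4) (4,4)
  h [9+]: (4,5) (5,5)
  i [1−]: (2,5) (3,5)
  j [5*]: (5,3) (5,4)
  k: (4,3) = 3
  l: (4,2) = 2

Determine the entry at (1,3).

5

E is a freebie, leaving (4,1) = 4.
L is a freebie; hence (4,2) = 2.
K is a freebie, so (4,3) = 3.
Row 4 now contains 4, so (4,5) = 5.
2 is placed in column 2, which forces (5,2) = 3.
Column 5 now contains 5, so (5,5) = 4.
Column 1 now contains 4, leaving (1,1) = 3.
Column 2 already has 3, leaving (1,2) = 4.
Column 2 now contains 4, leaving (2,2) = 1.
Column 3 already has 3; hence (2,3) = 4.
Cage f's pair has product 12, leaving (2,4) = 3.
Row 2 now contains 3, which forces (2,5) = 2.
Column 2 now contains 4; hence (3,2) = 5.
Row 3 already has 5, so (3,3) = 2.
Row 3 now contains 2, leaving (3,4) = 4.
Row 4 now contains 5, so (4,4) = 1.
Row 5 now contains 3, leaving (5,1) = 2.
1 is placed in column 4, which forces (5,4) = 5.
Cage b needs product 10, so (1,3) = 5.
5 is placed in column 4; hence (1,4) = 2.
Column 5 now contains 2; hence (1,5) = 1.
2 is placed in row 2, so (2,1) = 5.
Row 3 now contains 2; hence (3,1) = 1.
1 is placed in column 5, leaving (3,5) = 3.
Row 5 already has 5; hence (5,3) = 1.
The full grid is 3 4 5 2 1 / 5 1 4 3 2 / 1 5 2 4 3 / 4 2 3 1 5 / 2 3 1 5 4.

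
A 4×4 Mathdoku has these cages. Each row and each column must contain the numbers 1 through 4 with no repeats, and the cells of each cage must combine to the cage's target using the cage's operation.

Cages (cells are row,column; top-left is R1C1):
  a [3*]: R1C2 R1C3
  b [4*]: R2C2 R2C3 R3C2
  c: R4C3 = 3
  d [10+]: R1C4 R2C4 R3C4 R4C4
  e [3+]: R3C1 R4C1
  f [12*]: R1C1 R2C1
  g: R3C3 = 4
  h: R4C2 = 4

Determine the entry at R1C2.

Cage g is a single given cell; hence R3C3 = 4.
Cage h is given, which forces R4C2 = 4.
Cage c is a single given cell, which forces R4C3 = 3.
Cage a's pair has product 3, leaving R1C2 = 3.
3 is placed in column 3, so R1C3 = 1.
Column 2 now contains 4, leaving R2C2 = 1.
Cage b has product 4; hence R2C3 = 2.
Cage b has product 4, leaving R3C2 = 2.
Row 1 now contains 3, which forces R1C1 = 4.
Row 1 already has 4; hence R1C4 = 2.
The two cells of cage f must have product 12, so R2C1 = 3.
Row 2 already has 3; hence R2C4 = 4.
Row 3 already has 2; hence R3C1 = 1.
Row 3 already has 1, so R3C4 = 3.
The two cells of cage e must have sum 3, leaving R4C1 = 2.
Column 4 now contains 2, leaving R4C4 = 1.
The full grid is 4 3 1 2 / 3 1 2 4 / 1 2 4 3 / 2 4 3 1.

3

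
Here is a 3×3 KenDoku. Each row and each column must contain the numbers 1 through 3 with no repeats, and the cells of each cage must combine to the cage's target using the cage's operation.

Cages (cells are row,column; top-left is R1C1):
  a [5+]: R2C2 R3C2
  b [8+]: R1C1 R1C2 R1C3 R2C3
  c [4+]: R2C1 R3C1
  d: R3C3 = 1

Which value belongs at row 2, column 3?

Cage b needs sum 8, so R2C3 = 2.
D is a freebie; hence R3C3 = 1.
Column 3 already has 1, so R1C3 = 3.
Cage c needs two cells with sum 4, leaving R2C1 = 1.
Row 2 already has 2; hence R2C2 = 3.
1 is placed in row 3, leaving R3C1 = 3.
Cage a needs two cells with sum 5, leaving R3C2 = 2.
Column 1 already has 1, which forces R1C1 = 2.
Column 2 now contains 2; hence R1C2 = 1.
The full grid is 2 1 3 / 1 3 2 / 3 2 1.

2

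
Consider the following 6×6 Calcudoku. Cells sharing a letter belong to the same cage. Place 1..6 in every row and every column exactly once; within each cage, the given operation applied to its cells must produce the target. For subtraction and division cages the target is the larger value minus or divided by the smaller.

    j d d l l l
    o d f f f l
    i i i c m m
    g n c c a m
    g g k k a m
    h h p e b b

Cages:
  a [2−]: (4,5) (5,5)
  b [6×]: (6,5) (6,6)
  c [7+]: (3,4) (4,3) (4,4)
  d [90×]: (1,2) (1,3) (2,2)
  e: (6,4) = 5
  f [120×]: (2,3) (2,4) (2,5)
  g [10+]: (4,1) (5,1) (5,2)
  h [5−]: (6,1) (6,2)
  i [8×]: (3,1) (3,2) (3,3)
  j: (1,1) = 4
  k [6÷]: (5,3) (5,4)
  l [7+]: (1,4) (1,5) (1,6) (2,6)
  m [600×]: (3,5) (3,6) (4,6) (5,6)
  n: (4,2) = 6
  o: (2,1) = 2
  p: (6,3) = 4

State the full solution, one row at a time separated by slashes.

4 5 6 2 1 3 / 2 3 5 4 6 1 / 1 4 2 3 5 6 / 5 6 3 1 2 4 / 3 2 1 6 4 5 / 6 1 4 5 3 2

Cage j is given; hence (1,1) = 4.
Cage o is given, so (2,1) = 2.
Cage l has sum 7, leaving (2,6) = 1.
2 is placed in column 1; hence (3,1) = 1.
Cage m has product 600; hence (3,5) = 5.
N is a freebie; hence (4,2) = 6.
Column 1 already has 1, which forces (6,1) = 6.
6 is placed in column 2, leaving (6,2) = 1.
Cage p is given, which forces (6,3) = 4.
E is a freebie, which forces (6,4) = 5.
Cage d needs product 90, which forces (1,3) = 6.
Cage f has product 120, which forces (2,3) = 5.
Cage i needs product 8, leaving (3,2) = 4.
Column 3 already has 4, so (3,3) = 2.
2 is placed in row 3, leaving (3,4) = 3.
Row 3 now contains 4; hence (3,6) = 6.
Cage g needs sum 10, which forces (5,2) = 2.
6 is placed in column 3, so (5,3) = 1.
Row 5 already has 1, so (5,4) = 6.
Cage d has product 90, leaving (1,2) = 5.
5 is placed in row 2, so (2,2) = 3.
6 is placed in column 4, leaving (2,4) = 4.
Cage f needs product 120, which forces (2,5) = 6.
1 is placed in column 3, leaving (4,3) = 3.
Cage c has sum 7; hence (4,4) = 1.
1 is placed in row 4, so (4,5) = 2.
2 is placed in column 5; hence (6,5) = 3.
Row 6 now contains 3, leaving (6,6) = 2.
1 is placed in column 4, so (1,4) = 2.
Column 5 now contains 3, so (1,5) = 1.
2 is placed in column 6; hence (1,6) = 3.
3 is placed in row 4, leaving (4,1) = 5.
Row 4 already has 5; hence (4,6) = 4.
The 3 cells of cage g must have sum 10, leaving (5,1) = 3.
Column 5 now contains 3, leaving (5,5) = 4.
Column 6 already has 4, so (5,6) = 5.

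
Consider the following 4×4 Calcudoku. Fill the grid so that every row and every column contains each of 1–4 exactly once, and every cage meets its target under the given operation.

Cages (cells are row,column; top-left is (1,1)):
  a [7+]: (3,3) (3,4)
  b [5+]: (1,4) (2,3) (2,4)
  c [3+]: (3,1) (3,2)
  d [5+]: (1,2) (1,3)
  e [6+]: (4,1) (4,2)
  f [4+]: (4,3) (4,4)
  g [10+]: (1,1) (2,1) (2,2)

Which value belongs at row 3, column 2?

2

The only place for 1 in column 1 is (3,1).
Row 3 now contains 1, leaving (3,2) = 2.
Column 2 now contains 2, so (4,2) = 4.
Cage g needs sum 10; hence (1,1) = 3.
3 is placed in row 1, which forces (1,2) = 1.
1 is placed in row 1, so (1,4) = 2.
Cage g needs sum 10, so (2,1) = 4.
4 is placed in column 2, which forces (2,2) = 3.
Row 2 now contains 3; hence (2,4) = 1.
Row 4 already has 4; hence (4,1) = 2.
Column 4 already has 1, so (4,4) = 3.
Row 1 already has 2, leaving (1,3) = 4.
1 is placed in row 2; hence (2,3) = 2.
Cage a needs two cells with sum 7; hence (3,3) = 3.
3 is placed in column 4; hence (3,4) = 4.
Row 4 already has 3, leaving (4,3) = 1.
Filled in: 3 1 4 2 / 4 3 2 1 / 1 2 3 4 / 2 4 1 3.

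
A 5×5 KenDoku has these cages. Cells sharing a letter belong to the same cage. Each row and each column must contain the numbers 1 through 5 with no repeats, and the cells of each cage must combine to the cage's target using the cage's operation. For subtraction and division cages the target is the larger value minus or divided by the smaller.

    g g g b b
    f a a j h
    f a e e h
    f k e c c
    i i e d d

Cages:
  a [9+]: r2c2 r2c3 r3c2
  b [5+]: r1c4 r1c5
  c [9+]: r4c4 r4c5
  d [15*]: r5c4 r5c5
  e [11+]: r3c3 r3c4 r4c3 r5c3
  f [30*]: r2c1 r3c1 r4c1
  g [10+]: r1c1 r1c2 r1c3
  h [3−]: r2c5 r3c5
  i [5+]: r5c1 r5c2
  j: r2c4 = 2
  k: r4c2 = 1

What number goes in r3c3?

J is a freebie, leaving r2c4 = 2.
Cage k is given; hence r4c2 = 1.
In column 1, 4 can only go at r1c1, so r1c1 = 4.
The 3 cells of cage g must have sum 10, which forces r1c2 = 5.
Cage g needs sum 10, which forces r1c3 = 1.
Cage b's pair has sum 5, leaving r1c4 = 3.
The two cells of cage b must have sum 5; hence r1c5 = 2.
Column 4 already has 3, so r5c4 = 5.
Row 5 now contains 5, so r5c5 = 3.
Cage a needs sum 9, so r3c2 = 2.
The 4 cells of cage e must have sum 11; hence r3c4 = 1.
Row 3 already has 1, which forces r3c5 = 4.
5 is placed in column 4, so r4c4 = 4.
Cage c needs two cells with sum 9; hence r4c5 = 5.
Cage i's pair has sum 5, so r5c1 = 1.
Cage i needs two cells with sum 5, which forces r5c2 = 4.
The 4 cells of cage e must have sum 11; hence r5c3 = 2.
Column 2 now contains 4; hence r2c2 = 3.
The 3 cells of cage a must have sum 9, leaving r2c3 = 4.
Column 5 now contains 4, so r2c5 = 1.
Cage e needs sum 11; hence r3c3 = 5.
The 3 cells of cage f must have product 30; hence r4c1 = 2.
5 is placed in row 4, so r4c3 = 3.
3 is placed in row 2, leaving r2c1 = 5.
Row 3 already has 5, which forces r3c1 = 3.
Filled in: 4 5 1 3 2 / 5 3 4 2 1 / 3 2 5 1 4 / 2 1 3 4 5 / 1 4 2 5 3.

5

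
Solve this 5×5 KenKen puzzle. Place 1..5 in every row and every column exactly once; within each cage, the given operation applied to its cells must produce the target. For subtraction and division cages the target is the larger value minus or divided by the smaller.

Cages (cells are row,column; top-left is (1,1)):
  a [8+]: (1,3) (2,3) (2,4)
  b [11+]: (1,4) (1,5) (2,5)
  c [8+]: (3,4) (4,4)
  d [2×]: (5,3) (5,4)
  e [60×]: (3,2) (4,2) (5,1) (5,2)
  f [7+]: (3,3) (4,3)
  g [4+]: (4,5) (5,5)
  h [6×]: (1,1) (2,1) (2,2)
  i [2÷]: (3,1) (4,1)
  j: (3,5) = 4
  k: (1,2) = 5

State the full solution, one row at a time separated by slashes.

1 5 3 4 2 / 3 2 4 1 5 / 2 1 5 3 4 / 4 3 2 5 1 / 5 4 1 2 3

K is a freebie, which forces (1,2) = 5.
Cage j is given, leaving (3,5) = 4.
The 3 cells of cage b must have sum 11, so (1,4) = 4.
Cage b has sum 11; hence (1,5) = 2.
Cage b has sum 11, so (2,5) = 5.
The 4 cells of cage e must have product 60, so (5,1) = 5.
In row 2, 4 can only go at (2,3), so (2,3) = 4.
Row 5 needs a 4, and only (5,2) is open for it.
In row 4, 4 can only go at (4,1), so (4,1) = 4.
Cage i needs two cells with quotient 2, which forces (3,1) = 2.
Row 3 already has 2, so (3,3) = 5.
Row 3 already has 5, which forces (3,4) = 3.
5 is placed in column 3, so (4,3) = 2.
Column 4 already has 3, leaving (4,4) = 5.
2 is placed in column 3, which forces (5,3) = 1.
Row 5 now contains 1; hence (5,4) = 2.
Row 5 now contains 1, which forces (5,5) = 3.
1 is placed in column 3, so (1,3) = 3.
Cage h has product 6, leaving (2,2) = 2.
Column 4 already has 3, which forces (2,4) = 1.
3 is placed in row 3; hence (3,2) = 1.
Cage e needs product 60; hence (4,2) = 3.
Column 5 already has 3, leaving (4,5) = 1.
Row 1 already has 3, leaving (1,1) = 1.
1 is placed in row 2, leaving (2,1) = 3.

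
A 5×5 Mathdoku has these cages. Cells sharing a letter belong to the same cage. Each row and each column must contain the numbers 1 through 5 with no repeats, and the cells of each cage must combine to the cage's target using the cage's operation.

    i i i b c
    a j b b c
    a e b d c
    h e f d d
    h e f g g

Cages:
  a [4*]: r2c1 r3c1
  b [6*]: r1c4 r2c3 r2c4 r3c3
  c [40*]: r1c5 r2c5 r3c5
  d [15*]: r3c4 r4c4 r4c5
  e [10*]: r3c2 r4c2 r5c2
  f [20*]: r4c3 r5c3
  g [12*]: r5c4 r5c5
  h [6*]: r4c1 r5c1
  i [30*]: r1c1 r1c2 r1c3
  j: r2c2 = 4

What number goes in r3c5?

2

Cage j is a single given cell, which forces r2c2 = 4.
4 is placed in row 2; hence r2c1 = 1.
Cage a needs two cells with product 4, so r3c1 = 4.
Cage b needs product 6, leaving r1c4 = 1.
Cage c needs product 40, which forces r1c5 = 4.
Cage b needs product 6, so r3c3 = 1.
Column 5 already has 4, which forces r5c5 = 3.
Cage h's pair has product 6, so r4c1 = 3.
Row 4 now contains 3, which forces r4c4 = 5.
Cage d has product 15; hence r4c5 = 1.
Row 5 already has 3, which forces r5c1 = 2.
Row 5 already has 3, leaving r5c4 = 4.
2 is placed in column 1; hence r1c1 = 5.
Cage e has product 10; hence r3c2 = 5.
5 is placed in column 4, which forces r3c4 = 3.
Row 3 now contains 5, so r3c5 = 2.
1 is placed in row 4, so r4c2 = 2.
Row 4 already has 5, which forces r4c3 = 4.
Cage e needs product 10, leaving r5c2 = 1.
4 is placed in row 5; hence r5c3 = 5.
Column 2 already has 2; hence r1c2 = 3.
The 3 cells of cage i must have product 30; hence r1c3 = 2.
Cage b has product 6, so r2c3 = 3.
3 is placed in column 4, leaving r2c4 = 2.
Column 5 now contains 2; hence r2c5 = 5.
The full grid is 5 3 2 1 4 / 1 4 3 2 5 / 4 5 1 3 2 / 3 2 4 5 1 / 2 1 5 4 3.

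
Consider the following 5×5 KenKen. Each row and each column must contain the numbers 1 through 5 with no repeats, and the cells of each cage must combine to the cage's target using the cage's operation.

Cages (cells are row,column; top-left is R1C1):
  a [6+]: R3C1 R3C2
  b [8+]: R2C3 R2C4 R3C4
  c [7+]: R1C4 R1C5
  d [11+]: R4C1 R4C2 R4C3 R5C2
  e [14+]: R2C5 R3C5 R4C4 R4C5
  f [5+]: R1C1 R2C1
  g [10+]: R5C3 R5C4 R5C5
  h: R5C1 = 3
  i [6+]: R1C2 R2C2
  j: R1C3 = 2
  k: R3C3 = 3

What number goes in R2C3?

J is a freebie, leaving R1C3 = 2.
Cage k is a single given cell, leaving R3C3 = 3.
Cage h is a single given cell; hence R5C1 = 3.
Row 1 needs a 5, and only R1C2 is open for it.
Cage i's pair has sum 6, so R2C2 = 1.
Cage f's pair has sum 5, so R1C1 = 1.
Row 2 already has 1, which forces R2C1 = 4.
Row 2 now contains 4, leaving R2C3 = 5.
Column 1 now contains 4, leaving R3C1 = 2.
Row 3 already has 2, so R3C2 = 4.
Cage b needs sum 8, so R3C4 = 1.
Row 3 now contains 1, which forces R3C5 = 5.
Column 1 already has 2, leaving R4C1 = 5.
4 is placed in column 2, which forces R5C2 = 2.
The 3 cells of cage b must have sum 8, which forces R2C4 = 2.
Row 2 already has 2, leaving R2C5 = 3.
Column 2 already has 2, leaving R4C2 = 3.
The 4 cells of cage d must have sum 11, which forces R4C3 = 1.
Row 4 now contains 3, leaving R4C4 = 4.
Row 4 already has 4, which forces R4C5 = 2.
Column 3 already has 1, which forces R5C3 = 4.
The 3 cells of cage g must have sum 10; hence R5C4 = 5.
Row 5 now contains 4, leaving R5C5 = 1.
Column 4 now contains 4, which forces R1C4 = 3.
3 is placed in column 5, which forces R1C5 = 4.
Completed grid: 1 5 2 3 4 / 4 1 5 2 3 / 2 4 3 1 5 / 5 3 1 4 2 / 3 2 4 5 1.

5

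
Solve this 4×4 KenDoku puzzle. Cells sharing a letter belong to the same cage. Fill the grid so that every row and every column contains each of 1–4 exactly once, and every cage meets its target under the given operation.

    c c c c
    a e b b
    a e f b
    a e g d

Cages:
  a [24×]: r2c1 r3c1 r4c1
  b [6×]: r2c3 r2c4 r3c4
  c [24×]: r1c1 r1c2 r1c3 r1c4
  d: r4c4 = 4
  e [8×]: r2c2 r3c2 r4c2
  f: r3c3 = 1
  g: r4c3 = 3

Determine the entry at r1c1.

Cage f is given, which forces r3c3 = 1.
G is a freebie, so r4c3 = 3.
D is a freebie, so r4c4 = 4.
Column 3 already has 3, so r2c3 = 2.
The 3 cells of cage b must have product 6, which forces r2c4 = 1.
Cage b needs product 6, so r3c4 = 3.
4 is placed in row 4, leaving r4c1 = 2.
2 is placed in row 4, so r4c2 = 1.
The 4 cells of cage c must have product 24, which forces r1c1 = 1.
Cage c needs product 24, which forces r1c2 = 3.
Column 3 now contains 2; hence r1c3 = 4.
3 is placed in column 4; hence r1c4 = 2.
Cage a has product 24; hence r2c1 = 3.
Row 2 now contains 1; hence r2c2 = 4.
Row 3 now contains 3, leaving r3c1 = 4.
The 3 cells of cage e must have product 8; hence r3c2 = 2.
The full grid is 1 3 4 2 / 3 4 2 1 / 4 2 1 3 / 2 1 3 4.

1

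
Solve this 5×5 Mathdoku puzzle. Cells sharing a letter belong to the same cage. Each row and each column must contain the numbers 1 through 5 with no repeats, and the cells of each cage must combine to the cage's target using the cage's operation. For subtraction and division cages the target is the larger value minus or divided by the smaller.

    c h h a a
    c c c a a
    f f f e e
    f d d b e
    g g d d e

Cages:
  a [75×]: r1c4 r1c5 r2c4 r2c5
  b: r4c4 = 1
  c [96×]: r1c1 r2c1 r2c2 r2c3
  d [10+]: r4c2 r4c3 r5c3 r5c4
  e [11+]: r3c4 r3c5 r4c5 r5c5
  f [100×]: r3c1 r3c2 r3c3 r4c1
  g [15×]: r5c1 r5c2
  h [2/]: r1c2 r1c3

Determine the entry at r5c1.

3

Cage c needs product 96, leaving r1c1 = 4.
Column 1 already has 4; hence r3c1 = 1.
The 4 cells of cage f must have product 100, which forces r4c1 = 5.
Cage b is given, so r4c4 = 1.
Column 1 now contains 5; hence r5c1 = 3.
Row 5 already has 3, leaving r5c2 = 5.
Column 1 now contains 3, which forces r2c1 = 2.
Column 2 now contains 5, which forces r3c2 = 4.
Cage f needs product 100; hence r3c3 = 5.
Cage d has sum 10; hence r5c3 = 1.
The two cells of cage h must have quotient 2, which forces r1c2 = 1.
1 is placed in column 3; hence r1c3 = 2.
Row 1 now contains 1, which forces r1c5 = 5.
4 is placed in column 2, which forces r2c2 = 3.
Cage c has product 96, which forces r2c3 = 4.
3 is placed in row 2, leaving r2c4 = 5.
Column 5 now contains 5; hence r2c5 = 1.
The 4 cells of cage e must have sum 11, leaving r3c4 = 2.
Cage e has sum 11, which forces r3c5 = 3.
3 is placed in column 2, leaving r4c2 = 2.
4 is placed in column 3, so r4c3 = 3.
Row 4 already has 2; hence r4c5 = 4.
Column 4 now contains 2, which forces r5c4 = 4.
Column 5 now contains 4; hence r5c5 = 2.
Row 1 now contains 5, so r1c4 = 3.
Filled in: 4 1 2 3 5 / 2 3 4 5 1 / 1 4 5 2 3 / 5 2 3 1 4 / 3 5 1 4 2.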